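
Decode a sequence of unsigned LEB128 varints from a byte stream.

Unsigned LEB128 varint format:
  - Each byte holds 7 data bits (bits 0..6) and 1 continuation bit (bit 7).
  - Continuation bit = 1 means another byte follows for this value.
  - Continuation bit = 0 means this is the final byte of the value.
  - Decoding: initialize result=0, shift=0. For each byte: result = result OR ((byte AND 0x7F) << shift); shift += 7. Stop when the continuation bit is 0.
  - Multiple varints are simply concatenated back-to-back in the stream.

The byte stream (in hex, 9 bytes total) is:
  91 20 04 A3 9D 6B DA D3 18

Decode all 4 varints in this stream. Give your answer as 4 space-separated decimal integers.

  byte[0]=0x91 cont=1 payload=0x11=17: acc |= 17<<0 -> acc=17 shift=7
  byte[1]=0x20 cont=0 payload=0x20=32: acc |= 32<<7 -> acc=4113 shift=14 [end]
Varint 1: bytes[0:2] = 91 20 -> value 4113 (2 byte(s))
  byte[2]=0x04 cont=0 payload=0x04=4: acc |= 4<<0 -> acc=4 shift=7 [end]
Varint 2: bytes[2:3] = 04 -> value 4 (1 byte(s))
  byte[3]=0xA3 cont=1 payload=0x23=35: acc |= 35<<0 -> acc=35 shift=7
  byte[4]=0x9D cont=1 payload=0x1D=29: acc |= 29<<7 -> acc=3747 shift=14
  byte[5]=0x6B cont=0 payload=0x6B=107: acc |= 107<<14 -> acc=1756835 shift=21 [end]
Varint 3: bytes[3:6] = A3 9D 6B -> value 1756835 (3 byte(s))
  byte[6]=0xDA cont=1 payload=0x5A=90: acc |= 90<<0 -> acc=90 shift=7
  byte[7]=0xD3 cont=1 payload=0x53=83: acc |= 83<<7 -> acc=10714 shift=14
  byte[8]=0x18 cont=0 payload=0x18=24: acc |= 24<<14 -> acc=403930 shift=21 [end]
Varint 4: bytes[6:9] = DA D3 18 -> value 403930 (3 byte(s))

Answer: 4113 4 1756835 403930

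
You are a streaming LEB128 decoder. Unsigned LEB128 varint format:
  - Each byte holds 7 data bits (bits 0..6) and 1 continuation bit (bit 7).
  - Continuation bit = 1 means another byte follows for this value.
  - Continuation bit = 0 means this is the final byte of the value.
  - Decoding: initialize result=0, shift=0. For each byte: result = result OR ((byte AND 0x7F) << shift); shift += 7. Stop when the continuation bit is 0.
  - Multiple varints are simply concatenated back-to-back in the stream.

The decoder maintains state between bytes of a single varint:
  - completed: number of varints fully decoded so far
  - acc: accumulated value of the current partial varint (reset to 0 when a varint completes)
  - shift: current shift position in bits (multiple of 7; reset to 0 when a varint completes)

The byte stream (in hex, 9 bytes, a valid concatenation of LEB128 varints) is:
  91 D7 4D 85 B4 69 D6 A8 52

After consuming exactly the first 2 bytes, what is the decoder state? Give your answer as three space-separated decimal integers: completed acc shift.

byte[0]=0x91 cont=1 payload=0x11: acc |= 17<<0 -> completed=0 acc=17 shift=7
byte[1]=0xD7 cont=1 payload=0x57: acc |= 87<<7 -> completed=0 acc=11153 shift=14

Answer: 0 11153 14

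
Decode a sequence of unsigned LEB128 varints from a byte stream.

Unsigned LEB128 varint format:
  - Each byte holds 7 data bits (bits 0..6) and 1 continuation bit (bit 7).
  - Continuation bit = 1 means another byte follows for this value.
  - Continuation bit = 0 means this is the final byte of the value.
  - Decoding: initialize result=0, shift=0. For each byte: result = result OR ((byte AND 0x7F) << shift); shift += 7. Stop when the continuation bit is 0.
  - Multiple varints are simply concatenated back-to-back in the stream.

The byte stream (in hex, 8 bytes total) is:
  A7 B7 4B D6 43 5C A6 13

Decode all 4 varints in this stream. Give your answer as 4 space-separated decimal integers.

Answer: 1235879 8662 92 2470

Derivation:
  byte[0]=0xA7 cont=1 payload=0x27=39: acc |= 39<<0 -> acc=39 shift=7
  byte[1]=0xB7 cont=1 payload=0x37=55: acc |= 55<<7 -> acc=7079 shift=14
  byte[2]=0x4B cont=0 payload=0x4B=75: acc |= 75<<14 -> acc=1235879 shift=21 [end]
Varint 1: bytes[0:3] = A7 B7 4B -> value 1235879 (3 byte(s))
  byte[3]=0xD6 cont=1 payload=0x56=86: acc |= 86<<0 -> acc=86 shift=7
  byte[4]=0x43 cont=0 payload=0x43=67: acc |= 67<<7 -> acc=8662 shift=14 [end]
Varint 2: bytes[3:5] = D6 43 -> value 8662 (2 byte(s))
  byte[5]=0x5C cont=0 payload=0x5C=92: acc |= 92<<0 -> acc=92 shift=7 [end]
Varint 3: bytes[5:6] = 5C -> value 92 (1 byte(s))
  byte[6]=0xA6 cont=1 payload=0x26=38: acc |= 38<<0 -> acc=38 shift=7
  byte[7]=0x13 cont=0 payload=0x13=19: acc |= 19<<7 -> acc=2470 shift=14 [end]
Varint 4: bytes[6:8] = A6 13 -> value 2470 (2 byte(s))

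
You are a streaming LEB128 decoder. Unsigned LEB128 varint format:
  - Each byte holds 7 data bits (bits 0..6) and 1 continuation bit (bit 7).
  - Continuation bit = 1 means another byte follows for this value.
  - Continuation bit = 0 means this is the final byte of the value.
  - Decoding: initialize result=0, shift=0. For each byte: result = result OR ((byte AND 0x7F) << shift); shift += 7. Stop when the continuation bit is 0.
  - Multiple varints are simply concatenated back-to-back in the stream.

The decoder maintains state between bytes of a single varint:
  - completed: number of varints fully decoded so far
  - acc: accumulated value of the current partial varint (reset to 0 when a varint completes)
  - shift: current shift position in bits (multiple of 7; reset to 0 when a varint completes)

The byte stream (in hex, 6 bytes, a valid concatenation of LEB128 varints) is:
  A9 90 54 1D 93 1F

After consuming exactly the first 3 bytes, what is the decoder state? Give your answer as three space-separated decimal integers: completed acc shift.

byte[0]=0xA9 cont=1 payload=0x29: acc |= 41<<0 -> completed=0 acc=41 shift=7
byte[1]=0x90 cont=1 payload=0x10: acc |= 16<<7 -> completed=0 acc=2089 shift=14
byte[2]=0x54 cont=0 payload=0x54: varint #1 complete (value=1378345); reset -> completed=1 acc=0 shift=0

Answer: 1 0 0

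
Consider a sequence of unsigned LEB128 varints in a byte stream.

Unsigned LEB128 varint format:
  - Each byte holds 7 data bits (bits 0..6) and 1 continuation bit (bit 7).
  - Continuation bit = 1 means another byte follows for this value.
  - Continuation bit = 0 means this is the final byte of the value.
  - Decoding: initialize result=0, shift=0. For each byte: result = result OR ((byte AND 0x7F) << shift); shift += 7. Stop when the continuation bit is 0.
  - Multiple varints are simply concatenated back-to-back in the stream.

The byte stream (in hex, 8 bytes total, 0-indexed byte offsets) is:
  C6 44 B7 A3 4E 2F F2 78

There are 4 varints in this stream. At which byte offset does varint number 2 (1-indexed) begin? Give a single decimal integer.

Answer: 2

Derivation:
  byte[0]=0xC6 cont=1 payload=0x46=70: acc |= 70<<0 -> acc=70 shift=7
  byte[1]=0x44 cont=0 payload=0x44=68: acc |= 68<<7 -> acc=8774 shift=14 [end]
Varint 1: bytes[0:2] = C6 44 -> value 8774 (2 byte(s))
  byte[2]=0xB7 cont=1 payload=0x37=55: acc |= 55<<0 -> acc=55 shift=7
  byte[3]=0xA3 cont=1 payload=0x23=35: acc |= 35<<7 -> acc=4535 shift=14
  byte[4]=0x4E cont=0 payload=0x4E=78: acc |= 78<<14 -> acc=1282487 shift=21 [end]
Varint 2: bytes[2:5] = B7 A3 4E -> value 1282487 (3 byte(s))
  byte[5]=0x2F cont=0 payload=0x2F=47: acc |= 47<<0 -> acc=47 shift=7 [end]
Varint 3: bytes[5:6] = 2F -> value 47 (1 byte(s))
  byte[6]=0xF2 cont=1 payload=0x72=114: acc |= 114<<0 -> acc=114 shift=7
  byte[7]=0x78 cont=0 payload=0x78=120: acc |= 120<<7 -> acc=15474 shift=14 [end]
Varint 4: bytes[6:8] = F2 78 -> value 15474 (2 byte(s))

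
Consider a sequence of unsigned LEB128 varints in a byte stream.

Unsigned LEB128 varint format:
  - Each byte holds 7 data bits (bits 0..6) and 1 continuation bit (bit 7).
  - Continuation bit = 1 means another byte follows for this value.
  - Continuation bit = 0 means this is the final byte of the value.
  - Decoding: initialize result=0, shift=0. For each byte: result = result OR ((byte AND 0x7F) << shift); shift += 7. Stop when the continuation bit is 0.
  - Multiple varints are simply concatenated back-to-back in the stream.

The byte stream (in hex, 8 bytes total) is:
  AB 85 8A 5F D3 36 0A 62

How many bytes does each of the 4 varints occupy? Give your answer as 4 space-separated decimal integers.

Answer: 4 2 1 1

Derivation:
  byte[0]=0xAB cont=1 payload=0x2B=43: acc |= 43<<0 -> acc=43 shift=7
  byte[1]=0x85 cont=1 payload=0x05=5: acc |= 5<<7 -> acc=683 shift=14
  byte[2]=0x8A cont=1 payload=0x0A=10: acc |= 10<<14 -> acc=164523 shift=21
  byte[3]=0x5F cont=0 payload=0x5F=95: acc |= 95<<21 -> acc=199393963 shift=28 [end]
Varint 1: bytes[0:4] = AB 85 8A 5F -> value 199393963 (4 byte(s))
  byte[4]=0xD3 cont=1 payload=0x53=83: acc |= 83<<0 -> acc=83 shift=7
  byte[5]=0x36 cont=0 payload=0x36=54: acc |= 54<<7 -> acc=6995 shift=14 [end]
Varint 2: bytes[4:6] = D3 36 -> value 6995 (2 byte(s))
  byte[6]=0x0A cont=0 payload=0x0A=10: acc |= 10<<0 -> acc=10 shift=7 [end]
Varint 3: bytes[6:7] = 0A -> value 10 (1 byte(s))
  byte[7]=0x62 cont=0 payload=0x62=98: acc |= 98<<0 -> acc=98 shift=7 [end]
Varint 4: bytes[7:8] = 62 -> value 98 (1 byte(s))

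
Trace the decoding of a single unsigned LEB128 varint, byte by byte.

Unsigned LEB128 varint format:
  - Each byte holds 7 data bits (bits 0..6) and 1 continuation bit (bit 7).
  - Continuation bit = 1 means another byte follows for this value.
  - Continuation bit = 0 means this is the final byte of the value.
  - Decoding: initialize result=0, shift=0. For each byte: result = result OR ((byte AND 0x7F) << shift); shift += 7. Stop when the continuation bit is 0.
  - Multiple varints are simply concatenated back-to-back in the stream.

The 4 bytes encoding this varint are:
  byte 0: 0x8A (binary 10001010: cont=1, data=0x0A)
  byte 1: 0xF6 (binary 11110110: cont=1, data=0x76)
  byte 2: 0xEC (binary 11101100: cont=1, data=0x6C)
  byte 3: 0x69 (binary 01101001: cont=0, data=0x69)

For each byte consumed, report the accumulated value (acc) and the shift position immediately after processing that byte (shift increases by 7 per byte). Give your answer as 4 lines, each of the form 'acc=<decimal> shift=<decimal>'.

Answer: acc=10 shift=7
acc=15114 shift=14
acc=1784586 shift=21
acc=221985546 shift=28

Derivation:
byte 0=0x8A: payload=0x0A=10, contrib = 10<<0 = 10; acc -> 10, shift -> 7
byte 1=0xF6: payload=0x76=118, contrib = 118<<7 = 15104; acc -> 15114, shift -> 14
byte 2=0xEC: payload=0x6C=108, contrib = 108<<14 = 1769472; acc -> 1784586, shift -> 21
byte 3=0x69: payload=0x69=105, contrib = 105<<21 = 220200960; acc -> 221985546, shift -> 28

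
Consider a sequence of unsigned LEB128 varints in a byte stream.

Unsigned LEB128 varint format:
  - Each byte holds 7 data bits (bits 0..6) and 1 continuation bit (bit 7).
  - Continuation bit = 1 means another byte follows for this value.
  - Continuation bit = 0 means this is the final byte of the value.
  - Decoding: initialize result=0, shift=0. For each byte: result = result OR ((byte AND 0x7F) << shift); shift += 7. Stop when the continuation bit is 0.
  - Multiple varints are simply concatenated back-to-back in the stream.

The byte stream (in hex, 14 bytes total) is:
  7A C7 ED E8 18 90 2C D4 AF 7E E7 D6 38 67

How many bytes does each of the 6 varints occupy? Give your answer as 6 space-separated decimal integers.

  byte[0]=0x7A cont=0 payload=0x7A=122: acc |= 122<<0 -> acc=122 shift=7 [end]
Varint 1: bytes[0:1] = 7A -> value 122 (1 byte(s))
  byte[1]=0xC7 cont=1 payload=0x47=71: acc |= 71<<0 -> acc=71 shift=7
  byte[2]=0xED cont=1 payload=0x6D=109: acc |= 109<<7 -> acc=14023 shift=14
  byte[3]=0xE8 cont=1 payload=0x68=104: acc |= 104<<14 -> acc=1717959 shift=21
  byte[4]=0x18 cont=0 payload=0x18=24: acc |= 24<<21 -> acc=52049607 shift=28 [end]
Varint 2: bytes[1:5] = C7 ED E8 18 -> value 52049607 (4 byte(s))
  byte[5]=0x90 cont=1 payload=0x10=16: acc |= 16<<0 -> acc=16 shift=7
  byte[6]=0x2C cont=0 payload=0x2C=44: acc |= 44<<7 -> acc=5648 shift=14 [end]
Varint 3: bytes[5:7] = 90 2C -> value 5648 (2 byte(s))
  byte[7]=0xD4 cont=1 payload=0x54=84: acc |= 84<<0 -> acc=84 shift=7
  byte[8]=0xAF cont=1 payload=0x2F=47: acc |= 47<<7 -> acc=6100 shift=14
  byte[9]=0x7E cont=0 payload=0x7E=126: acc |= 126<<14 -> acc=2070484 shift=21 [end]
Varint 4: bytes[7:10] = D4 AF 7E -> value 2070484 (3 byte(s))
  byte[10]=0xE7 cont=1 payload=0x67=103: acc |= 103<<0 -> acc=103 shift=7
  byte[11]=0xD6 cont=1 payload=0x56=86: acc |= 86<<7 -> acc=11111 shift=14
  byte[12]=0x38 cont=0 payload=0x38=56: acc |= 56<<14 -> acc=928615 shift=21 [end]
Varint 5: bytes[10:13] = E7 D6 38 -> value 928615 (3 byte(s))
  byte[13]=0x67 cont=0 payload=0x67=103: acc |= 103<<0 -> acc=103 shift=7 [end]
Varint 6: bytes[13:14] = 67 -> value 103 (1 byte(s))

Answer: 1 4 2 3 3 1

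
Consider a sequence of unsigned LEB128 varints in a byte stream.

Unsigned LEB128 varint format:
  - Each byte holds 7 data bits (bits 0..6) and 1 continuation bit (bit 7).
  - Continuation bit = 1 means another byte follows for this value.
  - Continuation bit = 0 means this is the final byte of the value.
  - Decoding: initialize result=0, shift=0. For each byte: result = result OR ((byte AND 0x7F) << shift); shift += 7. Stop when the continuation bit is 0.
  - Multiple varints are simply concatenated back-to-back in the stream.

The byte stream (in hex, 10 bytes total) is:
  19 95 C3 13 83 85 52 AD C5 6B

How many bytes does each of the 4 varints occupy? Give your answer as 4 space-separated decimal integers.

Answer: 1 3 3 3

Derivation:
  byte[0]=0x19 cont=0 payload=0x19=25: acc |= 25<<0 -> acc=25 shift=7 [end]
Varint 1: bytes[0:1] = 19 -> value 25 (1 byte(s))
  byte[1]=0x95 cont=1 payload=0x15=21: acc |= 21<<0 -> acc=21 shift=7
  byte[2]=0xC3 cont=1 payload=0x43=67: acc |= 67<<7 -> acc=8597 shift=14
  byte[3]=0x13 cont=0 payload=0x13=19: acc |= 19<<14 -> acc=319893 shift=21 [end]
Varint 2: bytes[1:4] = 95 C3 13 -> value 319893 (3 byte(s))
  byte[4]=0x83 cont=1 payload=0x03=3: acc |= 3<<0 -> acc=3 shift=7
  byte[5]=0x85 cont=1 payload=0x05=5: acc |= 5<<7 -> acc=643 shift=14
  byte[6]=0x52 cont=0 payload=0x52=82: acc |= 82<<14 -> acc=1344131 shift=21 [end]
Varint 3: bytes[4:7] = 83 85 52 -> value 1344131 (3 byte(s))
  byte[7]=0xAD cont=1 payload=0x2D=45: acc |= 45<<0 -> acc=45 shift=7
  byte[8]=0xC5 cont=1 payload=0x45=69: acc |= 69<<7 -> acc=8877 shift=14
  byte[9]=0x6B cont=0 payload=0x6B=107: acc |= 107<<14 -> acc=1761965 shift=21 [end]
Varint 4: bytes[7:10] = AD C5 6B -> value 1761965 (3 byte(s))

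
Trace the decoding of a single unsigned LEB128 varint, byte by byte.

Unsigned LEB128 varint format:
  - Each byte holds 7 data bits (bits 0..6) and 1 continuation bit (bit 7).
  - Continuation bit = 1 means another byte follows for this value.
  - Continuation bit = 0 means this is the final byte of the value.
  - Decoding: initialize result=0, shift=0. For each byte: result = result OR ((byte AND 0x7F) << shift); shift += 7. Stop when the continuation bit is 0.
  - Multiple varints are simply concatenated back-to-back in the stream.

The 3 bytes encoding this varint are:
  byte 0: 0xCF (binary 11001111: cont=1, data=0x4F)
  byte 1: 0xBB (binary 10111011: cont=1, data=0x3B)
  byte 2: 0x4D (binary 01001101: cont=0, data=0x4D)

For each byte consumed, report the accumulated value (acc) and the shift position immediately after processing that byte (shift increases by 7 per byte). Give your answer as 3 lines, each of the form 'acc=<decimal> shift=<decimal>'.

byte 0=0xCF: payload=0x4F=79, contrib = 79<<0 = 79; acc -> 79, shift -> 7
byte 1=0xBB: payload=0x3B=59, contrib = 59<<7 = 7552; acc -> 7631, shift -> 14
byte 2=0x4D: payload=0x4D=77, contrib = 77<<14 = 1261568; acc -> 1269199, shift -> 21

Answer: acc=79 shift=7
acc=7631 shift=14
acc=1269199 shift=21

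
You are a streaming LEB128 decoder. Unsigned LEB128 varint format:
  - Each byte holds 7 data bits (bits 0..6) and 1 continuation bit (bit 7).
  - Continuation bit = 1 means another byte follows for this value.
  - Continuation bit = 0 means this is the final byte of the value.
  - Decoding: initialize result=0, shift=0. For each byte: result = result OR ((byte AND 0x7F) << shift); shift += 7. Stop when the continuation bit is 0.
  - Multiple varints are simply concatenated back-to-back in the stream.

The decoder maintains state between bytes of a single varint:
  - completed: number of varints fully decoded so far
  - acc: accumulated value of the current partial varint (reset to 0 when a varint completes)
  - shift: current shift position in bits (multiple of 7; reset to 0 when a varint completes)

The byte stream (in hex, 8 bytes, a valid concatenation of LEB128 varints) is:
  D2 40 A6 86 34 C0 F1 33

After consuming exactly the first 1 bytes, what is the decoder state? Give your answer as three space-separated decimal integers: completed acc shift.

byte[0]=0xD2 cont=1 payload=0x52: acc |= 82<<0 -> completed=0 acc=82 shift=7

Answer: 0 82 7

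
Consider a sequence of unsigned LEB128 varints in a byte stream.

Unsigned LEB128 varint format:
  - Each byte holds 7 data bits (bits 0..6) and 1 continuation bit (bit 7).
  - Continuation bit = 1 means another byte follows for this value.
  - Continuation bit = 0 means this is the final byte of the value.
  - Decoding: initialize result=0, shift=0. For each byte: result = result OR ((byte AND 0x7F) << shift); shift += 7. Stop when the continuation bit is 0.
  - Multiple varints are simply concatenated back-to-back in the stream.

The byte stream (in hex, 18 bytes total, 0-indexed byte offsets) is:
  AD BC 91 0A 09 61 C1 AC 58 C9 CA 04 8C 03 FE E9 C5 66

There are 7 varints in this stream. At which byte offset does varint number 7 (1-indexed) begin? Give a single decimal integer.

Answer: 14

Derivation:
  byte[0]=0xAD cont=1 payload=0x2D=45: acc |= 45<<0 -> acc=45 shift=7
  byte[1]=0xBC cont=1 payload=0x3C=60: acc |= 60<<7 -> acc=7725 shift=14
  byte[2]=0x91 cont=1 payload=0x11=17: acc |= 17<<14 -> acc=286253 shift=21
  byte[3]=0x0A cont=0 payload=0x0A=10: acc |= 10<<21 -> acc=21257773 shift=28 [end]
Varint 1: bytes[0:4] = AD BC 91 0A -> value 21257773 (4 byte(s))
  byte[4]=0x09 cont=0 payload=0x09=9: acc |= 9<<0 -> acc=9 shift=7 [end]
Varint 2: bytes[4:5] = 09 -> value 9 (1 byte(s))
  byte[5]=0x61 cont=0 payload=0x61=97: acc |= 97<<0 -> acc=97 shift=7 [end]
Varint 3: bytes[5:6] = 61 -> value 97 (1 byte(s))
  byte[6]=0xC1 cont=1 payload=0x41=65: acc |= 65<<0 -> acc=65 shift=7
  byte[7]=0xAC cont=1 payload=0x2C=44: acc |= 44<<7 -> acc=5697 shift=14
  byte[8]=0x58 cont=0 payload=0x58=88: acc |= 88<<14 -> acc=1447489 shift=21 [end]
Varint 4: bytes[6:9] = C1 AC 58 -> value 1447489 (3 byte(s))
  byte[9]=0xC9 cont=1 payload=0x49=73: acc |= 73<<0 -> acc=73 shift=7
  byte[10]=0xCA cont=1 payload=0x4A=74: acc |= 74<<7 -> acc=9545 shift=14
  byte[11]=0x04 cont=0 payload=0x04=4: acc |= 4<<14 -> acc=75081 shift=21 [end]
Varint 5: bytes[9:12] = C9 CA 04 -> value 75081 (3 byte(s))
  byte[12]=0x8C cont=1 payload=0x0C=12: acc |= 12<<0 -> acc=12 shift=7
  byte[13]=0x03 cont=0 payload=0x03=3: acc |= 3<<7 -> acc=396 shift=14 [end]
Varint 6: bytes[12:14] = 8C 03 -> value 396 (2 byte(s))
  byte[14]=0xFE cont=1 payload=0x7E=126: acc |= 126<<0 -> acc=126 shift=7
  byte[15]=0xE9 cont=1 payload=0x69=105: acc |= 105<<7 -> acc=13566 shift=14
  byte[16]=0xC5 cont=1 payload=0x45=69: acc |= 69<<14 -> acc=1144062 shift=21
  byte[17]=0x66 cont=0 payload=0x66=102: acc |= 102<<21 -> acc=215053566 shift=28 [end]
Varint 7: bytes[14:18] = FE E9 C5 66 -> value 215053566 (4 byte(s))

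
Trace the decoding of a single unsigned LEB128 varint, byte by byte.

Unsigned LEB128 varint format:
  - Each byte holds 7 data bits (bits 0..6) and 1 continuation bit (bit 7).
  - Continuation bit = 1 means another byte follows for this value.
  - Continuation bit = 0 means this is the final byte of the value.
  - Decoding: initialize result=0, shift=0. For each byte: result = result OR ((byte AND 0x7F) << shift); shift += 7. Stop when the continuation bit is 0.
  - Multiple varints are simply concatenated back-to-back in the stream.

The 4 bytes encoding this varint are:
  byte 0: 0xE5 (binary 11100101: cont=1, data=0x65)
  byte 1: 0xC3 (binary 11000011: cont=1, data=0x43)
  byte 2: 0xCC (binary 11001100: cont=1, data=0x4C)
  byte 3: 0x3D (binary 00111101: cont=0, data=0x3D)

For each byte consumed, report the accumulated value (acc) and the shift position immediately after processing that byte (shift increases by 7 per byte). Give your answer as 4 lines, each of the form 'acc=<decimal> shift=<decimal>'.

Answer: acc=101 shift=7
acc=8677 shift=14
acc=1253861 shift=21
acc=129180133 shift=28

Derivation:
byte 0=0xE5: payload=0x65=101, contrib = 101<<0 = 101; acc -> 101, shift -> 7
byte 1=0xC3: payload=0x43=67, contrib = 67<<7 = 8576; acc -> 8677, shift -> 14
byte 2=0xCC: payload=0x4C=76, contrib = 76<<14 = 1245184; acc -> 1253861, shift -> 21
byte 3=0x3D: payload=0x3D=61, contrib = 61<<21 = 127926272; acc -> 129180133, shift -> 28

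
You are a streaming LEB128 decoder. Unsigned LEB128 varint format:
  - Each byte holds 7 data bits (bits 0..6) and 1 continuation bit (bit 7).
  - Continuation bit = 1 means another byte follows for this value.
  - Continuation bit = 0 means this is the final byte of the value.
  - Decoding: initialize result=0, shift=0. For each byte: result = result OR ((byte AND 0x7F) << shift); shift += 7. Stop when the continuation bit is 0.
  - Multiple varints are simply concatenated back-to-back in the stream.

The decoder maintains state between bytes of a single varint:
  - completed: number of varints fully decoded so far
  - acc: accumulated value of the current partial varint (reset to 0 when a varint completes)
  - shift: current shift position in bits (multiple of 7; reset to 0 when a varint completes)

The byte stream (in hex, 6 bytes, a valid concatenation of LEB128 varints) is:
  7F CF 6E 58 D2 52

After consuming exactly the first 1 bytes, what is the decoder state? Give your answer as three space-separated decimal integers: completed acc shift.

Answer: 1 0 0

Derivation:
byte[0]=0x7F cont=0 payload=0x7F: varint #1 complete (value=127); reset -> completed=1 acc=0 shift=0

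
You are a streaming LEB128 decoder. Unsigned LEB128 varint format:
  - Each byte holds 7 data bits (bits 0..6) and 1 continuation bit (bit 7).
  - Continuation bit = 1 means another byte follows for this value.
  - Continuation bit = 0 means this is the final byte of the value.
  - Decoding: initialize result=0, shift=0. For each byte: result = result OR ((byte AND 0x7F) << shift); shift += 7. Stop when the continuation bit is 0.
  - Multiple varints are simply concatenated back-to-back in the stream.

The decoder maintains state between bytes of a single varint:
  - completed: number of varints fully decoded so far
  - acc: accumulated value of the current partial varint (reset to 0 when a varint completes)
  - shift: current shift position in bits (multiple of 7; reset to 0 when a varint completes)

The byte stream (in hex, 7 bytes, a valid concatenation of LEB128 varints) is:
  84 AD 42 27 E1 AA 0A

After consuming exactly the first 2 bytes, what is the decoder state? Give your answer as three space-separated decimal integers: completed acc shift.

Answer: 0 5764 14

Derivation:
byte[0]=0x84 cont=1 payload=0x04: acc |= 4<<0 -> completed=0 acc=4 shift=7
byte[1]=0xAD cont=1 payload=0x2D: acc |= 45<<7 -> completed=0 acc=5764 shift=14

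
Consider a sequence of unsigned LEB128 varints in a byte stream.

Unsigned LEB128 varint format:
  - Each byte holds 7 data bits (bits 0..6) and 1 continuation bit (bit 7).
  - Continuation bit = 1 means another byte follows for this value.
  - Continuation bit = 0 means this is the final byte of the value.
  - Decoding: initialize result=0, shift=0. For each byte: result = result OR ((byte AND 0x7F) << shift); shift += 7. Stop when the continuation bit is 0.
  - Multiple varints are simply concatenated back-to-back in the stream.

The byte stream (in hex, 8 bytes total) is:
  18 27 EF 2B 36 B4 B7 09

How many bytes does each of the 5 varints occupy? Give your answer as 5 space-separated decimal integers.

  byte[0]=0x18 cont=0 payload=0x18=24: acc |= 24<<0 -> acc=24 shift=7 [end]
Varint 1: bytes[0:1] = 18 -> value 24 (1 byte(s))
  byte[1]=0x27 cont=0 payload=0x27=39: acc |= 39<<0 -> acc=39 shift=7 [end]
Varint 2: bytes[1:2] = 27 -> value 39 (1 byte(s))
  byte[2]=0xEF cont=1 payload=0x6F=111: acc |= 111<<0 -> acc=111 shift=7
  byte[3]=0x2B cont=0 payload=0x2B=43: acc |= 43<<7 -> acc=5615 shift=14 [end]
Varint 3: bytes[2:4] = EF 2B -> value 5615 (2 byte(s))
  byte[4]=0x36 cont=0 payload=0x36=54: acc |= 54<<0 -> acc=54 shift=7 [end]
Varint 4: bytes[4:5] = 36 -> value 54 (1 byte(s))
  byte[5]=0xB4 cont=1 payload=0x34=52: acc |= 52<<0 -> acc=52 shift=7
  byte[6]=0xB7 cont=1 payload=0x37=55: acc |= 55<<7 -> acc=7092 shift=14
  byte[7]=0x09 cont=0 payload=0x09=9: acc |= 9<<14 -> acc=154548 shift=21 [end]
Varint 5: bytes[5:8] = B4 B7 09 -> value 154548 (3 byte(s))

Answer: 1 1 2 1 3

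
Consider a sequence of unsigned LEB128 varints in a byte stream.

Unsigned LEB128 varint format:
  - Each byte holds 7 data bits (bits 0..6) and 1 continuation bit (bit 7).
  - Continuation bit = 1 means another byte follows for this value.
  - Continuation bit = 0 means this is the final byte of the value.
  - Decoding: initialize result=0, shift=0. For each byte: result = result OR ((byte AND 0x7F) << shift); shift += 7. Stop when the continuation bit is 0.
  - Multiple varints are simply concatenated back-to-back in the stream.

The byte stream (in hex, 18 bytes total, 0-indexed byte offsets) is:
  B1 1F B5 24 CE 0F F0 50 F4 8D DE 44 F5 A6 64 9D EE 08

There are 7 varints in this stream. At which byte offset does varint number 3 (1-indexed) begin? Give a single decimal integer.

Answer: 4

Derivation:
  byte[0]=0xB1 cont=1 payload=0x31=49: acc |= 49<<0 -> acc=49 shift=7
  byte[1]=0x1F cont=0 payload=0x1F=31: acc |= 31<<7 -> acc=4017 shift=14 [end]
Varint 1: bytes[0:2] = B1 1F -> value 4017 (2 byte(s))
  byte[2]=0xB5 cont=1 payload=0x35=53: acc |= 53<<0 -> acc=53 shift=7
  byte[3]=0x24 cont=0 payload=0x24=36: acc |= 36<<7 -> acc=4661 shift=14 [end]
Varint 2: bytes[2:4] = B5 24 -> value 4661 (2 byte(s))
  byte[4]=0xCE cont=1 payload=0x4E=78: acc |= 78<<0 -> acc=78 shift=7
  byte[5]=0x0F cont=0 payload=0x0F=15: acc |= 15<<7 -> acc=1998 shift=14 [end]
Varint 3: bytes[4:6] = CE 0F -> value 1998 (2 byte(s))
  byte[6]=0xF0 cont=1 payload=0x70=112: acc |= 112<<0 -> acc=112 shift=7
  byte[7]=0x50 cont=0 payload=0x50=80: acc |= 80<<7 -> acc=10352 shift=14 [end]
Varint 4: bytes[6:8] = F0 50 -> value 10352 (2 byte(s))
  byte[8]=0xF4 cont=1 payload=0x74=116: acc |= 116<<0 -> acc=116 shift=7
  byte[9]=0x8D cont=1 payload=0x0D=13: acc |= 13<<7 -> acc=1780 shift=14
  byte[10]=0xDE cont=1 payload=0x5E=94: acc |= 94<<14 -> acc=1541876 shift=21
  byte[11]=0x44 cont=0 payload=0x44=68: acc |= 68<<21 -> acc=144148212 shift=28 [end]
Varint 5: bytes[8:12] = F4 8D DE 44 -> value 144148212 (4 byte(s))
  byte[12]=0xF5 cont=1 payload=0x75=117: acc |= 117<<0 -> acc=117 shift=7
  byte[13]=0xA6 cont=1 payload=0x26=38: acc |= 38<<7 -> acc=4981 shift=14
  byte[14]=0x64 cont=0 payload=0x64=100: acc |= 100<<14 -> acc=1643381 shift=21 [end]
Varint 6: bytes[12:15] = F5 A6 64 -> value 1643381 (3 byte(s))
  byte[15]=0x9D cont=1 payload=0x1D=29: acc |= 29<<0 -> acc=29 shift=7
  byte[16]=0xEE cont=1 payload=0x6E=110: acc |= 110<<7 -> acc=14109 shift=14
  byte[17]=0x08 cont=0 payload=0x08=8: acc |= 8<<14 -> acc=145181 shift=21 [end]
Varint 7: bytes[15:18] = 9D EE 08 -> value 145181 (3 byte(s))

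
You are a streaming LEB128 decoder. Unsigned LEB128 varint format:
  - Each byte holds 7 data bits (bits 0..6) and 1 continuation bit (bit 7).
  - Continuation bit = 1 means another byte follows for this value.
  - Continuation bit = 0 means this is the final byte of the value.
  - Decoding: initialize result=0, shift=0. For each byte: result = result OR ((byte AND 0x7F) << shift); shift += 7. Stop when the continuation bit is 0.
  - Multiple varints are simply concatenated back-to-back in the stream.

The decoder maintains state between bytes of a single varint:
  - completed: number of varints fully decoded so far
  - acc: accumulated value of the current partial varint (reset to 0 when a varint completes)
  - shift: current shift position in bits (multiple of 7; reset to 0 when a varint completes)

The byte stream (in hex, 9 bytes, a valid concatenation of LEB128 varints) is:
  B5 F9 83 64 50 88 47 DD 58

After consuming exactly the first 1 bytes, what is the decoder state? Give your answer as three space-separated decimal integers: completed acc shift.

byte[0]=0xB5 cont=1 payload=0x35: acc |= 53<<0 -> completed=0 acc=53 shift=7

Answer: 0 53 7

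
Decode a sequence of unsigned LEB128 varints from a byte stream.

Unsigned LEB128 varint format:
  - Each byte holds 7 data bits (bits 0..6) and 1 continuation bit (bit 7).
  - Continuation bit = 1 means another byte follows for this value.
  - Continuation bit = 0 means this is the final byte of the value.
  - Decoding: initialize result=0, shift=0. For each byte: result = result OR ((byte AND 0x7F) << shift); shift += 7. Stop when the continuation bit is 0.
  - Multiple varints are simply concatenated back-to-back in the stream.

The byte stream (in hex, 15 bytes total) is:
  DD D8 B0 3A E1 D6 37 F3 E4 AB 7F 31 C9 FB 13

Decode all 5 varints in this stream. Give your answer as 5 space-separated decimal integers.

Answer: 122432605 912225 267055731 49 327113

Derivation:
  byte[0]=0xDD cont=1 payload=0x5D=93: acc |= 93<<0 -> acc=93 shift=7
  byte[1]=0xD8 cont=1 payload=0x58=88: acc |= 88<<7 -> acc=11357 shift=14
  byte[2]=0xB0 cont=1 payload=0x30=48: acc |= 48<<14 -> acc=797789 shift=21
  byte[3]=0x3A cont=0 payload=0x3A=58: acc |= 58<<21 -> acc=122432605 shift=28 [end]
Varint 1: bytes[0:4] = DD D8 B0 3A -> value 122432605 (4 byte(s))
  byte[4]=0xE1 cont=1 payload=0x61=97: acc |= 97<<0 -> acc=97 shift=7
  byte[5]=0xD6 cont=1 payload=0x56=86: acc |= 86<<7 -> acc=11105 shift=14
  byte[6]=0x37 cont=0 payload=0x37=55: acc |= 55<<14 -> acc=912225 shift=21 [end]
Varint 2: bytes[4:7] = E1 D6 37 -> value 912225 (3 byte(s))
  byte[7]=0xF3 cont=1 payload=0x73=115: acc |= 115<<0 -> acc=115 shift=7
  byte[8]=0xE4 cont=1 payload=0x64=100: acc |= 100<<7 -> acc=12915 shift=14
  byte[9]=0xAB cont=1 payload=0x2B=43: acc |= 43<<14 -> acc=717427 shift=21
  byte[10]=0x7F cont=0 payload=0x7F=127: acc |= 127<<21 -> acc=267055731 shift=28 [end]
Varint 3: bytes[7:11] = F3 E4 AB 7F -> value 267055731 (4 byte(s))
  byte[11]=0x31 cont=0 payload=0x31=49: acc |= 49<<0 -> acc=49 shift=7 [end]
Varint 4: bytes[11:12] = 31 -> value 49 (1 byte(s))
  byte[12]=0xC9 cont=1 payload=0x49=73: acc |= 73<<0 -> acc=73 shift=7
  byte[13]=0xFB cont=1 payload=0x7B=123: acc |= 123<<7 -> acc=15817 shift=14
  byte[14]=0x13 cont=0 payload=0x13=19: acc |= 19<<14 -> acc=327113 shift=21 [end]
Varint 5: bytes[12:15] = C9 FB 13 -> value 327113 (3 byte(s))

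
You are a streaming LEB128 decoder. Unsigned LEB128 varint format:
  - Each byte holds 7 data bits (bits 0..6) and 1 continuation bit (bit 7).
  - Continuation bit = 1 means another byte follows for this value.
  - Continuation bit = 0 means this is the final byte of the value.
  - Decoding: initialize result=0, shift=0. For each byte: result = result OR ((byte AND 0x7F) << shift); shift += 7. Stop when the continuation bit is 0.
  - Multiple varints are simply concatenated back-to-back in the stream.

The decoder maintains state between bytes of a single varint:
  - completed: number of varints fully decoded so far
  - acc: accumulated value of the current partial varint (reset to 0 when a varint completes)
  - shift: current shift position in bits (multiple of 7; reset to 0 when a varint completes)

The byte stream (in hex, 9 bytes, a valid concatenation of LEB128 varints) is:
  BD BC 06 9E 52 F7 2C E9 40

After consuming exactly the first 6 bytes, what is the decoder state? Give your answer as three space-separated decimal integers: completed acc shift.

byte[0]=0xBD cont=1 payload=0x3D: acc |= 61<<0 -> completed=0 acc=61 shift=7
byte[1]=0xBC cont=1 payload=0x3C: acc |= 60<<7 -> completed=0 acc=7741 shift=14
byte[2]=0x06 cont=0 payload=0x06: varint #1 complete (value=106045); reset -> completed=1 acc=0 shift=0
byte[3]=0x9E cont=1 payload=0x1E: acc |= 30<<0 -> completed=1 acc=30 shift=7
byte[4]=0x52 cont=0 payload=0x52: varint #2 complete (value=10526); reset -> completed=2 acc=0 shift=0
byte[5]=0xF7 cont=1 payload=0x77: acc |= 119<<0 -> completed=2 acc=119 shift=7

Answer: 2 119 7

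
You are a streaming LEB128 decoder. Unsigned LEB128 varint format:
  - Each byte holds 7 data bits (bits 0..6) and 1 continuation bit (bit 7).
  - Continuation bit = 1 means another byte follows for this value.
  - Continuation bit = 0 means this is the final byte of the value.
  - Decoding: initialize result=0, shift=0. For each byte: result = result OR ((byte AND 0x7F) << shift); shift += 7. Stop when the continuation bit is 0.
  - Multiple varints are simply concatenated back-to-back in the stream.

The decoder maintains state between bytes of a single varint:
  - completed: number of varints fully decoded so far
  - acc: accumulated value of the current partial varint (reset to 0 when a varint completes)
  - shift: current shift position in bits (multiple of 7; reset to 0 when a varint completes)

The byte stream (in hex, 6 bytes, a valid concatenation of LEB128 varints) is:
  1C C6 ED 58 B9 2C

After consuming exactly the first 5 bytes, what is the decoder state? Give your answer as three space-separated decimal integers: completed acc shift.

Answer: 2 57 7

Derivation:
byte[0]=0x1C cont=0 payload=0x1C: varint #1 complete (value=28); reset -> completed=1 acc=0 shift=0
byte[1]=0xC6 cont=1 payload=0x46: acc |= 70<<0 -> completed=1 acc=70 shift=7
byte[2]=0xED cont=1 payload=0x6D: acc |= 109<<7 -> completed=1 acc=14022 shift=14
byte[3]=0x58 cont=0 payload=0x58: varint #2 complete (value=1455814); reset -> completed=2 acc=0 shift=0
byte[4]=0xB9 cont=1 payload=0x39: acc |= 57<<0 -> completed=2 acc=57 shift=7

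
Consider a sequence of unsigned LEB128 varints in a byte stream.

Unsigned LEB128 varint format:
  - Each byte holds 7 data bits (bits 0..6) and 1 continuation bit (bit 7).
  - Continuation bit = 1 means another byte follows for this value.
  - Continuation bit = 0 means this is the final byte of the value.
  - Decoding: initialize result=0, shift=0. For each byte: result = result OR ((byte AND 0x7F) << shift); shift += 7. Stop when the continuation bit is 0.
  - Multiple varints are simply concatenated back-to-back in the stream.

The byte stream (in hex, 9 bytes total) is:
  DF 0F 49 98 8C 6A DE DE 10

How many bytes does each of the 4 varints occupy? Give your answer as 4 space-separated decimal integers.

  byte[0]=0xDF cont=1 payload=0x5F=95: acc |= 95<<0 -> acc=95 shift=7
  byte[1]=0x0F cont=0 payload=0x0F=15: acc |= 15<<7 -> acc=2015 shift=14 [end]
Varint 1: bytes[0:2] = DF 0F -> value 2015 (2 byte(s))
  byte[2]=0x49 cont=0 payload=0x49=73: acc |= 73<<0 -> acc=73 shift=7 [end]
Varint 2: bytes[2:3] = 49 -> value 73 (1 byte(s))
  byte[3]=0x98 cont=1 payload=0x18=24: acc |= 24<<0 -> acc=24 shift=7
  byte[4]=0x8C cont=1 payload=0x0C=12: acc |= 12<<7 -> acc=1560 shift=14
  byte[5]=0x6A cont=0 payload=0x6A=106: acc |= 106<<14 -> acc=1738264 shift=21 [end]
Varint 3: bytes[3:6] = 98 8C 6A -> value 1738264 (3 byte(s))
  byte[6]=0xDE cont=1 payload=0x5E=94: acc |= 94<<0 -> acc=94 shift=7
  byte[7]=0xDE cont=1 payload=0x5E=94: acc |= 94<<7 -> acc=12126 shift=14
  byte[8]=0x10 cont=0 payload=0x10=16: acc |= 16<<14 -> acc=274270 shift=21 [end]
Varint 4: bytes[6:9] = DE DE 10 -> value 274270 (3 byte(s))

Answer: 2 1 3 3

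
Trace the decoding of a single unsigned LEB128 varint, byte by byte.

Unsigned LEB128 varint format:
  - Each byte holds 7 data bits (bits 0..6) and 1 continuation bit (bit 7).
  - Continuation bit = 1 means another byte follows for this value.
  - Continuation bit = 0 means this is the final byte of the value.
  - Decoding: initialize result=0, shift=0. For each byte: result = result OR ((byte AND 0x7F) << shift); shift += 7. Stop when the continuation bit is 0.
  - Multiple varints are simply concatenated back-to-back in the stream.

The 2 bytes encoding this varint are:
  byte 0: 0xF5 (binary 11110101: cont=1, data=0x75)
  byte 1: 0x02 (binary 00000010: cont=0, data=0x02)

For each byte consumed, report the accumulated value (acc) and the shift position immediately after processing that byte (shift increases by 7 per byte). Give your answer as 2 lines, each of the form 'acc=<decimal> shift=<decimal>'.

Answer: acc=117 shift=7
acc=373 shift=14

Derivation:
byte 0=0xF5: payload=0x75=117, contrib = 117<<0 = 117; acc -> 117, shift -> 7
byte 1=0x02: payload=0x02=2, contrib = 2<<7 = 256; acc -> 373, shift -> 14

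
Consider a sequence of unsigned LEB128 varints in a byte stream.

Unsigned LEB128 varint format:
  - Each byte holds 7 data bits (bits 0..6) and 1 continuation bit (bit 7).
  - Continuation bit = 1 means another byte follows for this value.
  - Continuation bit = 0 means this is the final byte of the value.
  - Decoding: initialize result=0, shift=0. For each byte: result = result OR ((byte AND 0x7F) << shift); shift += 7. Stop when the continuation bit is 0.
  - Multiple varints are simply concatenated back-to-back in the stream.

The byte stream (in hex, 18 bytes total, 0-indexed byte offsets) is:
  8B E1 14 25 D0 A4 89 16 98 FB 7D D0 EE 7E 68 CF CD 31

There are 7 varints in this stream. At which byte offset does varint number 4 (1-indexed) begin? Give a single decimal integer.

Answer: 8

Derivation:
  byte[0]=0x8B cont=1 payload=0x0B=11: acc |= 11<<0 -> acc=11 shift=7
  byte[1]=0xE1 cont=1 payload=0x61=97: acc |= 97<<7 -> acc=12427 shift=14
  byte[2]=0x14 cont=0 payload=0x14=20: acc |= 20<<14 -> acc=340107 shift=21 [end]
Varint 1: bytes[0:3] = 8B E1 14 -> value 340107 (3 byte(s))
  byte[3]=0x25 cont=0 payload=0x25=37: acc |= 37<<0 -> acc=37 shift=7 [end]
Varint 2: bytes[3:4] = 25 -> value 37 (1 byte(s))
  byte[4]=0xD0 cont=1 payload=0x50=80: acc |= 80<<0 -> acc=80 shift=7
  byte[5]=0xA4 cont=1 payload=0x24=36: acc |= 36<<7 -> acc=4688 shift=14
  byte[6]=0x89 cont=1 payload=0x09=9: acc |= 9<<14 -> acc=152144 shift=21
  byte[7]=0x16 cont=0 payload=0x16=22: acc |= 22<<21 -> acc=46289488 shift=28 [end]
Varint 3: bytes[4:8] = D0 A4 89 16 -> value 46289488 (4 byte(s))
  byte[8]=0x98 cont=1 payload=0x18=24: acc |= 24<<0 -> acc=24 shift=7
  byte[9]=0xFB cont=1 payload=0x7B=123: acc |= 123<<7 -> acc=15768 shift=14
  byte[10]=0x7D cont=0 payload=0x7D=125: acc |= 125<<14 -> acc=2063768 shift=21 [end]
Varint 4: bytes[8:11] = 98 FB 7D -> value 2063768 (3 byte(s))
  byte[11]=0xD0 cont=1 payload=0x50=80: acc |= 80<<0 -> acc=80 shift=7
  byte[12]=0xEE cont=1 payload=0x6E=110: acc |= 110<<7 -> acc=14160 shift=14
  byte[13]=0x7E cont=0 payload=0x7E=126: acc |= 126<<14 -> acc=2078544 shift=21 [end]
Varint 5: bytes[11:14] = D0 EE 7E -> value 2078544 (3 byte(s))
  byte[14]=0x68 cont=0 payload=0x68=104: acc |= 104<<0 -> acc=104 shift=7 [end]
Varint 6: bytes[14:15] = 68 -> value 104 (1 byte(s))
  byte[15]=0xCF cont=1 payload=0x4F=79: acc |= 79<<0 -> acc=79 shift=7
  byte[16]=0xCD cont=1 payload=0x4D=77: acc |= 77<<7 -> acc=9935 shift=14
  byte[17]=0x31 cont=0 payload=0x31=49: acc |= 49<<14 -> acc=812751 shift=21 [end]
Varint 7: bytes[15:18] = CF CD 31 -> value 812751 (3 byte(s))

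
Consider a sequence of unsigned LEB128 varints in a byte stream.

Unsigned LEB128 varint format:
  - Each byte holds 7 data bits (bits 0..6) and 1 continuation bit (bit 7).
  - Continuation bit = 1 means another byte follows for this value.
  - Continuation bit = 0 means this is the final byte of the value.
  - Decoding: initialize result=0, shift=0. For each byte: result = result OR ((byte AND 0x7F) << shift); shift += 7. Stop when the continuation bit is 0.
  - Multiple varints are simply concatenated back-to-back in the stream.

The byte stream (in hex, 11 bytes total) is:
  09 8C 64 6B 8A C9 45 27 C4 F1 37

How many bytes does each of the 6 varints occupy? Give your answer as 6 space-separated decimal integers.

Answer: 1 2 1 3 1 3

Derivation:
  byte[0]=0x09 cont=0 payload=0x09=9: acc |= 9<<0 -> acc=9 shift=7 [end]
Varint 1: bytes[0:1] = 09 -> value 9 (1 byte(s))
  byte[1]=0x8C cont=1 payload=0x0C=12: acc |= 12<<0 -> acc=12 shift=7
  byte[2]=0x64 cont=0 payload=0x64=100: acc |= 100<<7 -> acc=12812 shift=14 [end]
Varint 2: bytes[1:3] = 8C 64 -> value 12812 (2 byte(s))
  byte[3]=0x6B cont=0 payload=0x6B=107: acc |= 107<<0 -> acc=107 shift=7 [end]
Varint 3: bytes[3:4] = 6B -> value 107 (1 byte(s))
  byte[4]=0x8A cont=1 payload=0x0A=10: acc |= 10<<0 -> acc=10 shift=7
  byte[5]=0xC9 cont=1 payload=0x49=73: acc |= 73<<7 -> acc=9354 shift=14
  byte[6]=0x45 cont=0 payload=0x45=69: acc |= 69<<14 -> acc=1139850 shift=21 [end]
Varint 4: bytes[4:7] = 8A C9 45 -> value 1139850 (3 byte(s))
  byte[7]=0x27 cont=0 payload=0x27=39: acc |= 39<<0 -> acc=39 shift=7 [end]
Varint 5: bytes[7:8] = 27 -> value 39 (1 byte(s))
  byte[8]=0xC4 cont=1 payload=0x44=68: acc |= 68<<0 -> acc=68 shift=7
  byte[9]=0xF1 cont=1 payload=0x71=113: acc |= 113<<7 -> acc=14532 shift=14
  byte[10]=0x37 cont=0 payload=0x37=55: acc |= 55<<14 -> acc=915652 shift=21 [end]
Varint 6: bytes[8:11] = C4 F1 37 -> value 915652 (3 byte(s))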